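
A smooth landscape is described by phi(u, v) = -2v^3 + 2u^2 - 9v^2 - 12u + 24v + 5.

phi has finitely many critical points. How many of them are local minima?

phi separates as a function of u plus a function of v, so ∇phi=0 decouples.
∂phi/∂u = 4(u - 3) = 0 at u ∈ {3}; ∂phi/∂v = -6(v - 1)(v + 4) = 0 at v ∈ {-4, 1}.
The Hessian is diagonal: diag(phi_uu, phi_vv). Second derivatives: phi_uu(3)=4; phi_vv(-4)=30, phi_vv(1)=-30.
Local minima occur where both diagonal entries positive: (3, -4). Count: 1.

1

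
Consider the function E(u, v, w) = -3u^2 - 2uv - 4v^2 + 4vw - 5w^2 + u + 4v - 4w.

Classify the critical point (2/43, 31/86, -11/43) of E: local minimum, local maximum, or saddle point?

local maximum

The Hessian is constant: H = [[-6, -2, 0], [-2, -8, 4], [0, 4, -10]].
Leading principal minors: Δ₁ = -6, Δ₂ = 44, Δ₃ = -344.
The minors alternate sign starting negative (−, +, −), so H is negative definite: a local maximum.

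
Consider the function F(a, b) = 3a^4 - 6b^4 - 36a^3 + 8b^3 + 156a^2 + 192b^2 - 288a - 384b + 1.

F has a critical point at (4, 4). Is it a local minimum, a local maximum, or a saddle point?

saddle point

The mixed partial ∂²F/∂a∂b is 0, so the Hessian at any point is diag(F_aa, F_bb) = diag(12(3a^2 - 18a + 26), 24(-3b^2 + 2b + 16)).
At (4, 4): H = diag(24, -576).
The eigenvalues have opposite signs, so H is indefinite: a saddle point.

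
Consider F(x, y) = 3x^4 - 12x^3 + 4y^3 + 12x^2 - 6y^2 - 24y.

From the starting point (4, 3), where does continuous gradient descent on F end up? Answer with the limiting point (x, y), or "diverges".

F is separable, so gradient descent decouples: x follows -∂F/∂x, y follows -∂F/∂y.
∂F/∂x = 12x(x - 2)(x - 1); at x=4 this is 288, so x decreases.
∂F/∂y = 12(y - 2)(y + 1); at y=3 this is 48, so y decreases.
x converges to its nearest critical value 2 (a local min of the x-part); y converges to 2. The iterate converges to (2, 2).

(2, 2)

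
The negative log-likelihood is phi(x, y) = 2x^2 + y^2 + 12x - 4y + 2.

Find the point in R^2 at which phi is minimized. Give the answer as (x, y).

phi(x,y) separates as P(x) + Q(y) + 2, so its minimum is min P + min Q + 2.
P'(x) = 4x + 12 vanishes at x ∈ {-3}; Q'(y) = 2y - 4 vanishes at y ∈ {2}.
Local minima of P (where P''>0): P(-3)=-18. Local minima of Q: Q(2)=-4.
So the global minimum of phi is P(-3) + Q(2) + 2 = -18 − 4 + 2 = -20, attained at (-3, 2).

(-3, 2)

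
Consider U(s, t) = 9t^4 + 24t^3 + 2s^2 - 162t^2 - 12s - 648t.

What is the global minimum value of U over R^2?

-2043

U(s,t) separates as P(s) + Q(t), so its minimum is min P + min Q.
P'(s) = 4s - 12 vanishes at s ∈ {3}; Q'(t) = 36(t - 3)(t + 2)(t + 3) vanishes at t ∈ {-3, -2, 3}.
Local minima of P (where P''>0): P(3)=-18. Local minima of Q: Q(-3)=567, Q(3)=-2025.
So the global minimum of U is P(3) + Q(3) = -18 − 2025 = -2043, attained at (3, 3).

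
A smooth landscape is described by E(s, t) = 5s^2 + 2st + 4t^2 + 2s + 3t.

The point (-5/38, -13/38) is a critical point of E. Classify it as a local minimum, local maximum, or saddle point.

local minimum

The Hessian of E is constant: H = [[10, 2], [2, 8]].
det(H) = 10·8 − 2² = 76.
det(H) > 0 and tr(H) = 18 > 0, so H is positive definite and the point is a local minimum.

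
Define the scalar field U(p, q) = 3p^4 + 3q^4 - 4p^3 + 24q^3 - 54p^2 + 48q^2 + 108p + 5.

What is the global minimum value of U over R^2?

U(p,q) separates as A(p) + B(q) + 5, so its minimum is min A + min B + 5.
A'(p) = 12(p - 3)(p - 1)(p + 3) vanishes at p ∈ {-3, 1, 3}; B'(q) = 12q(q + 2)(q + 4) vanishes at q ∈ {-4, -2, 0}.
Local minima of A (where A''>0): A(-3)=-459, A(3)=-27. Local minima of B: B(-4)=0, B(0)=0.
So the global minimum of U is A(-3) + B(-4) + 5 = -459 + 0 + 5 = -454, attained at (-3, -4).

-454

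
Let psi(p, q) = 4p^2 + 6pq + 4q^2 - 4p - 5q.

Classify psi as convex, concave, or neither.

psi is quadratic, so its Hessian is the constant matrix H = [[8, 6], [6, 8]].
det(H) = 28, tr(H) = 16.
det(H) > 0 and tr(H) > 0, so H is positive definite everywhere: convex.

convex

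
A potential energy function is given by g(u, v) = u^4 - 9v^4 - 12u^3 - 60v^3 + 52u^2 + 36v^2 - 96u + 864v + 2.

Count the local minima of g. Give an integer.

g separates as a function of u plus a function of v, so ∇g=0 decouples.
∂g/∂u = 4(u - 4)(u - 3)(u - 2) = 0 at u ∈ {2, 3, 4}; ∂g/∂v = -36(v - 2)(v + 3)(v + 4) = 0 at v ∈ {-4, -3, 2}.
The Hessian is diagonal: diag(g_uu, g_vv). Second derivatives: g_uu(2)=8, g_uu(3)=-4, g_uu(4)=8; g_vv(-4)=-216, g_vv(-3)=180, g_vv(2)=-1080.
Local minima occur where both diagonal entries positive: (2, -3), (4, -3). Count: 2.

2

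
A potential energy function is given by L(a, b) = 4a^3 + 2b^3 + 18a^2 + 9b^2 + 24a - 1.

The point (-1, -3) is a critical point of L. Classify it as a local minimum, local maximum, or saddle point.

The mixed partial ∂²L/∂a∂b is 0, so the Hessian at any point is diag(L_aa, L_bb) = diag(12(2a + 3), 6(2b + 3)).
At (-1, -3): H = diag(12, -18).
The eigenvalues have opposite signs, so H is indefinite: a saddle point.

saddle point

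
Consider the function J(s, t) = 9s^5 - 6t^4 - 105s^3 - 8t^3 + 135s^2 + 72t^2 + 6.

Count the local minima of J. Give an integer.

2

J separates as a function of s plus a function of t, so ∇J=0 decouples.
∂J/∂s = 45s(s - 2)(s - 1)(s + 3) = 0 at s ∈ {-3, 0, 1, 2}; ∂J/∂t = -24t(t - 2)(t + 3) = 0 at t ∈ {-3, 0, 2}.
The Hessian is diagonal: diag(J_ss, J_tt). Second derivatives: J_ss(-3)=-2700, J_ss(0)=270, J_ss(1)=-180, J_ss(2)=450; J_tt(-3)=-360, J_tt(0)=144, J_tt(2)=-240.
Local minima occur where both diagonal entries positive: (0, 0), (2, 0). Count: 2.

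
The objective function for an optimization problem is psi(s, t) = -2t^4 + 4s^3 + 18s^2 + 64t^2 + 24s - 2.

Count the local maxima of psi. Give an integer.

2

psi separates as a function of s plus a function of t, so ∇psi=0 decouples.
∂psi/∂s = 12(s + 1)(s + 2) = 0 at s ∈ {-2, -1}; ∂psi/∂t = -8t(t - 4)(t + 4) = 0 at t ∈ {-4, 0, 4}.
The Hessian is diagonal: diag(psi_ss, psi_tt). Second derivatives: psi_ss(-2)=-12, psi_ss(-1)=12; psi_tt(-4)=-256, psi_tt(0)=128, psi_tt(4)=-256.
Local maxima occur where both diagonal entries negative: (-2, -4), (-2, 4). Count: 2.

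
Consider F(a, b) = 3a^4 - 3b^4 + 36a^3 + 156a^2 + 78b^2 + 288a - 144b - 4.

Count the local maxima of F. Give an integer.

F separates as a function of a plus a function of b, so ∇F=0 decouples.
∂F/∂a = 12(a + 2)(a + 3)(a + 4) = 0 at a ∈ {-4, -3, -2}; ∂F/∂b = -12(b - 3)(b - 1)(b + 4) = 0 at b ∈ {-4, 1, 3}.
The Hessian is diagonal: diag(F_aa, F_bb). Second derivatives: F_aa(-4)=24, F_aa(-3)=-12, F_aa(-2)=24; F_bb(-4)=-420, F_bb(1)=120, F_bb(3)=-168.
Local maxima occur where both diagonal entries negative: (-3, -4), (-3, 3). Count: 2.

2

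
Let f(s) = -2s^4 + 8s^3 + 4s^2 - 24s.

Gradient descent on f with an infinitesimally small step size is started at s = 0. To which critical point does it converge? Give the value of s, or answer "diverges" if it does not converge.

1

f'(s) = -8(s - 3)(s - 1)(s + 1), so f'(0) = -24.
Gradient descent moves in the -f' direction, i.e. s is increasing.
The nearest critical point in that direction is s = 1, where f'' = 32 > 0 (a local minimum). The iterate converges there.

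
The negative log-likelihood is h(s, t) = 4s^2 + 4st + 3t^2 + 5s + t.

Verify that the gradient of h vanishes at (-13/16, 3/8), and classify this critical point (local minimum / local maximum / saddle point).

∇h = (8s + 4t + 5, 4s + 6t + 1); substituting (-13/16, 3/8) gives ∇h = (0, 0), so (-13/16, 3/8) is indeed a critical point.
The Hessian of h is constant: H = [[8, 4], [4, 6]].
det(H) = 8·6 − 4² = 32.
det(H) > 0 and tr(H) = 14 > 0, so H is positive definite and the point is a local minimum.

local minimum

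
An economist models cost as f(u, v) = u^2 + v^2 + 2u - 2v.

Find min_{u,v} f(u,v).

f(u,v) separates as P(u) + Q(v), so its minimum is min P + min Q.
P'(u) = 2u + 2 vanishes at u ∈ {-1}; Q'(v) = 2v - 2 vanishes at v ∈ {1}.
Local minima of P (where P''>0): P(-1)=-1. Local minima of Q: Q(1)=-1.
So the global minimum of f is P(-1) + Q(1) = -1 − 1 = -2, attained at (-1, 1).

-2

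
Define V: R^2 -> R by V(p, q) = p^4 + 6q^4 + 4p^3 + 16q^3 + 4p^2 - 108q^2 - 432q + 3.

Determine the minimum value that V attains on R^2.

V(p,q) separates as A(p) + B(q) + 3, so its minimum is min A + min B + 3.
A'(p) = 4p(p + 1)(p + 2) vanishes at p ∈ {-2, -1, 0}; B'(q) = 24(q - 3)(q + 2)(q + 3) vanishes at q ∈ {-3, -2, 3}.
Local minima of A (where A''>0): A(-2)=0, A(0)=0. Local minima of B: B(-3)=378, B(3)=-1350.
So the global minimum of V is A(-2) + B(3) + 3 = 0 − 1350 + 3 = -1347, attained at (-2, 3).

-1347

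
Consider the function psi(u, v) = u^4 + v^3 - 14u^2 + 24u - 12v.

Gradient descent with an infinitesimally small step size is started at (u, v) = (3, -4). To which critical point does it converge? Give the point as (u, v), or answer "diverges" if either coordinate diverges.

psi is separable, so gradient descent decouples: u follows -∂psi/∂u, v follows -∂psi/∂v.
∂psi/∂u = 4(u - 2)(u - 1)(u + 3); at u=3 this is 48, so u decreases.
∂psi/∂v = 3(v - 2)(v + 2); at v=-4 this is 36, so v decreases.
The v-coordinate has no critical point in that direction and runs off to infinity.

diverges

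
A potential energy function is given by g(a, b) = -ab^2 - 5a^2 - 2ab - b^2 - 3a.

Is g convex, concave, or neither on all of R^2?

neither

The term -ab^2 is cubic, so the Hessian is not constant.
∂²g/∂b² = -2a - 2, which takes both signs as a varies (negative for sufficiently large a). A diagonal entry of the Hessian changing sign means the Hessian is neither positive- nor negative-semidefinite on all of R^2.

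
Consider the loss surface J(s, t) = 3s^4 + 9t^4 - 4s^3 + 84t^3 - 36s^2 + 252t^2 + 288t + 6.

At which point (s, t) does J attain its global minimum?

J(s,t) separates as P(s) + Q(t) + 6, so its minimum is min P + min Q + 6.
P'(s) = 12s(s - 3)(s + 2) vanishes at s ∈ {-2, 0, 3}; Q'(t) = 36(t + 1)(t + 2)(t + 4) vanishes at t ∈ {-4, -2, -1}.
Local minima of P (where P''>0): P(-2)=-64, P(3)=-189. Local minima of Q: Q(-4)=-192, Q(-1)=-111.
So the global minimum of J is P(3) + Q(-4) + 6 = -189 − 192 + 6 = -375, attained at (3, -4).

(3, -4)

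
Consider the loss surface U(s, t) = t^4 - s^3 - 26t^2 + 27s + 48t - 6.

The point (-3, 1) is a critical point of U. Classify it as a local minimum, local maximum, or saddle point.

saddle point

The mixed partial ∂²U/∂s∂t is 0, so the Hessian at any point is diag(U_ss, U_tt) = diag(-6s, 4(3t^2 - 13)).
At (-3, 1): H = diag(18, -40).
The eigenvalues have opposite signs, so H is indefinite: a saddle point.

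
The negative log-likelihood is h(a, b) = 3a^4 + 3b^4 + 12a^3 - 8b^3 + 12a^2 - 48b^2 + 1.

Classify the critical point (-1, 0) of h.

local maximum

The mixed partial ∂²h/∂a∂b is 0, so the Hessian at any point is diag(h_aa, h_bb) = diag(12(3a^2 + 6a + 2), 12(3b^2 - 4b - 8)).
At (-1, 0): H = diag(-12, -96).
Both eigenvalues are negative, so H is negative definite: a local maximum.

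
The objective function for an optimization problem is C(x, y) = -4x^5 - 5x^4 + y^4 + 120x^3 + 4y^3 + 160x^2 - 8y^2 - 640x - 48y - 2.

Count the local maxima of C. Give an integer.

2

C separates as a function of x plus a function of y, so ∇C=0 decouples.
∂C/∂x = -20(x - 4)(x - 1)(x + 2)(x + 4) = 0 at x ∈ {-4, -2, 1, 4}; ∂C/∂y = 4(y - 2)(y + 2)(y + 3) = 0 at y ∈ {-3, -2, 2}.
The Hessian is diagonal: diag(C_xx, C_yy). Second derivatives: C_xx(-4)=1600, C_xx(-2)=-720, C_xx(1)=900, C_xx(4)=-2880; C_yy(-3)=20, C_yy(-2)=-16, C_yy(2)=80.
Local maxima occur where both diagonal entries negative: (-2, -2), (4, -2). Count: 2.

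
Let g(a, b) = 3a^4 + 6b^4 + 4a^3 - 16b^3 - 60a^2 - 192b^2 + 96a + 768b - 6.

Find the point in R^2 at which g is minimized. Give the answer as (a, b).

g(a,b) separates as P(a) + Q(b) − 6, so its minimum is min P + min Q − 6.
P'(a) = 12(a - 2)(a - 1)(a + 4) vanishes at a ∈ {-4, 1, 2}; Q'(b) = 24(b - 4)(b - 2)(b + 4) vanishes at b ∈ {-4, 2, 4}.
Local minima of P (where P''>0): P(-4)=-832, P(2)=32. Local minima of Q: Q(-4)=-3584, Q(4)=512.
So the global minimum of g is P(-4) + Q(-4) − 6 = -832 − 3584 − 6 = -4422, attained at (-4, -4).

(-4, -4)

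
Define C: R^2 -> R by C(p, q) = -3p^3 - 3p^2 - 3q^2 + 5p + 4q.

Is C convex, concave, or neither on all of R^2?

The term -3p^3 is cubic, so the Hessian is not constant.
∂²C/∂p² = -18p - 6, which takes both signs as p varies (negative for sufficiently large p). A diagonal entry of the Hessian changing sign means the Hessian is neither positive- nor negative-semidefinite on all of R^2.

neither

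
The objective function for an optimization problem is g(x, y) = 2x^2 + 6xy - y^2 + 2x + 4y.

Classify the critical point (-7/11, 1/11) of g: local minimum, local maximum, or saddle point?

The Hessian of g is constant: H = [[4, 6], [6, -2]].
det(H) = 4·(-2) − 6² = -44.
Since det(H) < 0, H is indefinite and the critical point is a saddle point.

saddle point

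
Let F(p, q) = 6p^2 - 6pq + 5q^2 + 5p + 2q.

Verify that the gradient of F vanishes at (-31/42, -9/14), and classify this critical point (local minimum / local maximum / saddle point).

local minimum

∇F = (12p - 6q + 5, -6p + 10q + 2); substituting (-31/42, -9/14) gives ∇F = (0, 0), so (-31/42, -9/14) is indeed a critical point.
The Hessian of F is constant: H = [[12, -6], [-6, 10]].
det(H) = 12·10 − (-6)² = 84.
det(H) > 0 and tr(H) = 22 > 0, so H is positive definite and the point is a local minimum.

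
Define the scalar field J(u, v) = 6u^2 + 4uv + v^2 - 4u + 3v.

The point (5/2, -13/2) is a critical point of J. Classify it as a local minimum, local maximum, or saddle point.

local minimum

The Hessian of J is constant: H = [[12, 4], [4, 2]].
det(H) = 12·2 − 4² = 8.
det(H) > 0 and tr(H) = 14 > 0, so H is positive definite and the point is a local minimum.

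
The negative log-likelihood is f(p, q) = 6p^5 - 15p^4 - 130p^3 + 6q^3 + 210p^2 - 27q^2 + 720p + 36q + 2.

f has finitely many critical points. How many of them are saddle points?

4

f separates as a function of p plus a function of q, so ∇f=0 decouples.
∂f/∂p = 30(p - 4)(p - 2)(p + 1)(p + 3) = 0 at p ∈ {-3, -1, 2, 4}; ∂f/∂q = 18(q - 2)(q - 1) = 0 at q ∈ {1, 2}.
The Hessian is diagonal: diag(f_pp, f_qq). Second derivatives: f_pp(-3)=-2100, f_pp(-1)=900, f_pp(2)=-900, f_pp(4)=2100; f_qq(1)=-18, f_qq(2)=18.
Saddle points occur where the two diagonal entries have opposite signs: (-3, 2), (-1, 1), (2, 2), (4, 1). Count: 4.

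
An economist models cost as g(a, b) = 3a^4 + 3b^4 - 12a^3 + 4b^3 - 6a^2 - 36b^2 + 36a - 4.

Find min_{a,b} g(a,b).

-220

g(a,b) separates as P(a) + Q(b) − 4, so its minimum is min P + min Q − 4.
P'(a) = 12(a - 3)(a - 1)(a + 1) vanishes at a ∈ {-1, 1, 3}; Q'(b) = 12b(b - 2)(b + 3) vanishes at b ∈ {-3, 0, 2}.
Local minima of P (where P''>0): P(-1)=-27, P(3)=-27. Local minima of Q: Q(-3)=-189, Q(2)=-64.
So the global minimum of g is P(-1) + Q(-3) − 4 = -27 − 189 − 4 = -220, attained at (-1, -3).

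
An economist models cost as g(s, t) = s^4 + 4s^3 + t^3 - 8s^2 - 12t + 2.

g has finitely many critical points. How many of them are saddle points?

3

g separates as a function of s plus a function of t, so ∇g=0 decouples.
∂g/∂s = 4s(s - 1)(s + 4) = 0 at s ∈ {-4, 0, 1}; ∂g/∂t = 3(t - 2)(t + 2) = 0 at t ∈ {-2, 2}.
The Hessian is diagonal: diag(g_ss, g_tt). Second derivatives: g_ss(-4)=80, g_ss(0)=-16, g_ss(1)=20; g_tt(-2)=-12, g_tt(2)=12.
Saddle points occur where the two diagonal entries have opposite signs: (-4, -2), (0, 2), (1, -2). Count: 3.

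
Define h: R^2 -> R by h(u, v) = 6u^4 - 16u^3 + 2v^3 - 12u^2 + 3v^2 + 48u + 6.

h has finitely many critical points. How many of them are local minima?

h separates as a function of u plus a function of v, so ∇h=0 decouples.
∂h/∂u = 24(u - 2)(u - 1)(u + 1) = 0 at u ∈ {-1, 1, 2}; ∂h/∂v = 6v(v + 1) = 0 at v ∈ {-1, 0}.
The Hessian is diagonal: diag(h_uu, h_vv). Second derivatives: h_uu(-1)=144, h_uu(1)=-48, h_uu(2)=72; h_vv(-1)=-6, h_vv(0)=6.
Local minima occur where both diagonal entries positive: (-1, 0), (2, 0). Count: 2.

2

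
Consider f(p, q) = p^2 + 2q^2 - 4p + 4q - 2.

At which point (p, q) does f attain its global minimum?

(2, -1)

f(p,q) separates as A(p) + B(q) − 2, so its minimum is min A + min B − 2.
A'(p) = 2p - 4 vanishes at p ∈ {2}; B'(q) = 4q + 4 vanishes at q ∈ {-1}.
Local minima of A (where A''>0): A(2)=-4. Local minima of B: B(-1)=-2.
So the global minimum of f is A(2) + B(-1) − 2 = -4 − 2 − 2 = -8, attained at (2, -1).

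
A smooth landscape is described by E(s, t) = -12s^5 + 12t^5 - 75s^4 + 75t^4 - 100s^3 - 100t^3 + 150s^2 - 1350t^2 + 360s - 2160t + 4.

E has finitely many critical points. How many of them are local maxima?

4

E separates as a function of s plus a function of t, so ∇E=0 decouples.
∂E/∂s = -60(s - 1)(s + 1)(s + 2)(s + 3) = 0 at s ∈ {-3, -2, -1, 1}; ∂E/∂t = 60(t - 3)(t + 1)(t + 3)(t + 4) = 0 at t ∈ {-4, -3, -1, 3}.
The Hessian is diagonal: diag(E_ss, E_tt). Second derivatives: E_ss(-3)=480, E_ss(-2)=-180, E_ss(-1)=240, E_ss(1)=-1440; E_tt(-4)=-1260, E_tt(-3)=720, E_tt(-1)=-1440, E_tt(3)=10080.
Local maxima occur where both diagonal entries negative: (-2, -4), (-2, -1), (1, -4), (1, -1). Count: 4.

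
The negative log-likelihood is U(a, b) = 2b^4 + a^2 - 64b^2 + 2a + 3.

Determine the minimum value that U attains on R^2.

-510

U(a,b) separates as P(a) + Q(b) + 3, so its minimum is min P + min Q + 3.
P'(a) = 2a + 2 vanishes at a ∈ {-1}; Q'(b) = 8b(b - 4)(b + 4) vanishes at b ∈ {-4, 0, 4}.
Local minima of P (where P''>0): P(-1)=-1. Local minima of Q: Q(-4)=-512, Q(4)=-512.
So the global minimum of U is P(-1) + Q(-4) + 3 = -1 − 512 + 3 = -510, attained at (-1, -4).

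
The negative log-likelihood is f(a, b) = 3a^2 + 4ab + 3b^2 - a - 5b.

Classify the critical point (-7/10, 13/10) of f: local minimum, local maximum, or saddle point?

The Hessian of f is constant: H = [[6, 4], [4, 6]].
det(H) = 6·6 − 4² = 20.
det(H) > 0 and tr(H) = 12 > 0, so H is positive definite and the point is a local minimum.

local minimum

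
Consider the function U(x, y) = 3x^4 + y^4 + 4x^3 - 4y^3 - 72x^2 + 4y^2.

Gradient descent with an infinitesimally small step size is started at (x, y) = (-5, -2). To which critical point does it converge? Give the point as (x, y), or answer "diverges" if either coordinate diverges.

U is separable, so gradient descent decouples: x follows -∂U/∂x, y follows -∂U/∂y.
∂U/∂x = 12x(x - 3)(x + 4); at x=-5 this is -480, so x increases.
∂U/∂y = 4y(y - 2)(y - 1); at y=-2 this is -96, so y increases.
x converges to its nearest critical value -4 (a local min of the x-part); y converges to 0. The iterate converges to (-4, 0).

(-4, 0)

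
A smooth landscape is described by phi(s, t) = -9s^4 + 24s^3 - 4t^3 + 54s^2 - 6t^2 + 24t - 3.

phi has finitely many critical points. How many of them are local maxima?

2

phi separates as a function of s plus a function of t, so ∇phi=0 decouples.
∂phi/∂s = -36s(s - 3)(s + 1) = 0 at s ∈ {-1, 0, 3}; ∂phi/∂t = -12(t - 1)(t + 2) = 0 at t ∈ {-2, 1}.
The Hessian is diagonal: diag(phi_ss, phi_tt). Second derivatives: phi_ss(-1)=-144, phi_ss(0)=108, phi_ss(3)=-432; phi_tt(-2)=36, phi_tt(1)=-36.
Local maxima occur where both diagonal entries negative: (-1, 1), (3, 1). Count: 2.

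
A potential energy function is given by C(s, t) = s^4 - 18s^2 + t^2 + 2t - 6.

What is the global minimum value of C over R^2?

-88

C(s,t) separates as P(s) + Q(t) − 6, so its minimum is min P + min Q − 6.
P'(s) = 4s(s - 3)(s + 3) vanishes at s ∈ {-3, 0, 3}; Q'(t) = 2(t + 1) vanishes at t ∈ {-1}.
Local minima of P (where P''>0): P(-3)=-81, P(3)=-81. Local minima of Q: Q(-1)=-1.
So the global minimum of C is P(-3) + Q(-1) − 6 = -81 − 1 − 6 = -88, attained at (-3, -1).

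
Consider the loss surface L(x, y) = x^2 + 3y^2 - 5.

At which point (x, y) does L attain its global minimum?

L(x,y) separates as P(x) + Q(y) − 5, so its minimum is min P + min Q − 5.
P'(x) = 2x vanishes at x ∈ {0}; Q'(y) = 6y vanishes at y ∈ {0}.
Local minima of P (where P''>0): P(0)=0. Local minima of Q: Q(0)=0.
So the global minimum of L is P(0) + Q(0) − 5 = 0 + 0 − 5 = -5, attained at (0, 0).

(0, 0)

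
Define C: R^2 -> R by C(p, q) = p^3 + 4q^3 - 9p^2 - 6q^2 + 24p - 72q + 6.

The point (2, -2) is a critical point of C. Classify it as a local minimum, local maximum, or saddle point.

The mixed partial ∂²C/∂p∂q is 0, so the Hessian at any point is diag(C_pp, C_qq) = diag(6(p - 3), 12(2q - 1)).
At (2, -2): H = diag(-6, -60).
Both eigenvalues are negative, so H is negative definite: a local maximum.

local maximum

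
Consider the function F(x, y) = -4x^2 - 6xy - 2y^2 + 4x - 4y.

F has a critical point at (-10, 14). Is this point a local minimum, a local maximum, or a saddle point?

The Hessian of F is constant: H = [[-8, -6], [-6, -4]].
det(H) = (-8)·(-4) − (-6)² = -4.
Since det(H) < 0, H is indefinite and the critical point is a saddle point.

saddle point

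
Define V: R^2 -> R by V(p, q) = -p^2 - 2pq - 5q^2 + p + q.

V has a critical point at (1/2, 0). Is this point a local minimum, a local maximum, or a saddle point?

local maximum

The Hessian of V is constant: H = [[-2, -2], [-2, -10]].
det(H) = (-2)·(-10) − (-2)² = 16.
det(H) > 0 and tr(H) = -12 < 0, so H is negative definite and the point is a local maximum.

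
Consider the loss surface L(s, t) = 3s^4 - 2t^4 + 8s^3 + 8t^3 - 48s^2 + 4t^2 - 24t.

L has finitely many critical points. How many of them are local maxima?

L separates as a function of s plus a function of t, so ∇L=0 decouples.
∂L/∂s = 12s(s - 2)(s + 4) = 0 at s ∈ {-4, 0, 2}; ∂L/∂t = -8(t - 3)(t - 1)(t + 1) = 0 at t ∈ {-1, 1, 3}.
The Hessian is diagonal: diag(L_ss, L_tt). Second derivatives: L_ss(-4)=288, L_ss(0)=-96, L_ss(2)=144; L_tt(-1)=-64, L_tt(1)=32, L_tt(3)=-64.
Local maxima occur where both diagonal entries negative: (0, -1), (0, 3). Count: 2.

2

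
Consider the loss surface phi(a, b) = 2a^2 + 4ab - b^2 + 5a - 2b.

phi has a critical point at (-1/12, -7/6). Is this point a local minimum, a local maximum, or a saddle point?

saddle point

The Hessian of phi is constant: H = [[4, 4], [4, -2]].
det(H) = 4·(-2) − 4² = -24.
Since det(H) < 0, H is indefinite and the critical point is a saddle point.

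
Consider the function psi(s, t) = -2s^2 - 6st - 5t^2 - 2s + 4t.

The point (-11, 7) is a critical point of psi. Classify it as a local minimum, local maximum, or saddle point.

The Hessian of psi is constant: H = [[-4, -6], [-6, -10]].
det(H) = (-4)·(-10) − (-6)² = 4.
det(H) > 0 and tr(H) = -14 < 0, so H is negative definite and the point is a local maximum.

local maximum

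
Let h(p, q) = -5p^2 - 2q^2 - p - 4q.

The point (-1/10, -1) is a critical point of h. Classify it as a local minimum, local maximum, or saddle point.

The Hessian of h is constant: H = [[-10, 0], [0, -4]].
det(H) = (-10)·(-4) − 0² = 40.
det(H) > 0 and tr(H) = -14 < 0, so H is negative definite and the point is a local maximum.

local maximum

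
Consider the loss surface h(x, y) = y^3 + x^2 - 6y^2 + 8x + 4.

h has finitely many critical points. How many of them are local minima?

h separates as a function of x plus a function of y, so ∇h=0 decouples.
∂h/∂x = 2(x + 4) = 0 at x ∈ {-4}; ∂h/∂y = 3y(y - 4) = 0 at y ∈ {0, 4}.
The Hessian is diagonal: diag(h_xx, h_yy). Second derivatives: h_xx(-4)=2; h_yy(0)=-12, h_yy(4)=12.
Local minima occur where both diagonal entries positive: (-4, 4). Count: 1.

1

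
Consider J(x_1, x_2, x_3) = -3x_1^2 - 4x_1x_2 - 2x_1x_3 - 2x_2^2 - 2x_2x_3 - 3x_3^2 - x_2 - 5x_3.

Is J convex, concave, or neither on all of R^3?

J is quadratic, so its Hessian is the constant matrix H = [[-6, -4, -2], [-4, -4, -2], [-2, -2, -6]].
Leading principal minors: -6, 8, -40.
Signs alternate −, +, − ⇒ H ≺ 0 ⇒ concave.

concave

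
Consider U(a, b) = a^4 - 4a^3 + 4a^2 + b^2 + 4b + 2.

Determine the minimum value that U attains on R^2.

U(a,b) separates as P(a) + Q(b) + 2, so its minimum is min P + min Q + 2.
P'(a) = 4a(a - 2)(a - 1) vanishes at a ∈ {0, 1, 2}; Q'(b) = 2b + 4 vanishes at b ∈ {-2}.
Local minima of P (where P''>0): P(0)=0, P(2)=0. Local minima of Q: Q(-2)=-4.
So the global minimum of U is P(0) + Q(-2) + 2 = 0 − 4 + 2 = -2, attained at (0, -2).

-2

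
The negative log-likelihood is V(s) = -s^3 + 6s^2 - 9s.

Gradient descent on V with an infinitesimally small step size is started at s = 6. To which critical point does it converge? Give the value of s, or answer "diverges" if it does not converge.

diverges

V'(s) = -3(s - 3)(s - 1), so V'(6) = -45.
Gradient descent moves in the -V' direction, i.e. s is increasing.
There is no critical point above s=6, and V' keeps the same sign, so the iterate runs off to +∞.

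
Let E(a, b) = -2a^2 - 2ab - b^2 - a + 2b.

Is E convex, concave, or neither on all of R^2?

concave

E is quadratic, so its Hessian is the constant matrix H = [[-4, -2], [-2, -2]].
det(H) = 4, tr(H) = -6.
det(H) > 0 and tr(H) < 0, so H is negative definite everywhere: concave.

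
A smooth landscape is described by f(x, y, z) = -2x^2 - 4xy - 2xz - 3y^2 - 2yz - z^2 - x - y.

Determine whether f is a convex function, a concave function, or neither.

concave

f is quadratic, so its Hessian is the constant matrix H = [[-4, -4, -2], [-4, -6, -2], [-2, -2, -2]].
Leading principal minors: -4, 8, -8.
Signs alternate −, +, − ⇒ H ≺ 0 ⇒ concave.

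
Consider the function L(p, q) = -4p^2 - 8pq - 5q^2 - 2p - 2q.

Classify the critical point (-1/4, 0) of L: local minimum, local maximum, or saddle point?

local maximum

The Hessian of L is constant: H = [[-8, -8], [-8, -10]].
det(H) = (-8)·(-10) − (-8)² = 16.
det(H) > 0 and tr(H) = -18 < 0, so H is negative definite and the point is a local maximum.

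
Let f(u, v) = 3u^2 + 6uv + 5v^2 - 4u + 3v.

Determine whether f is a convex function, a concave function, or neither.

convex

f is quadratic, so its Hessian is the constant matrix H = [[6, 6], [6, 10]].
det(H) = 24, tr(H) = 16.
det(H) > 0 and tr(H) > 0, so H is positive definite everywhere: convex.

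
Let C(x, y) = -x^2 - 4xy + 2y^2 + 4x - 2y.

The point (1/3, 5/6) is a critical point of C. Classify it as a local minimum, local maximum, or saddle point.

The Hessian of C is constant: H = [[-2, -4], [-4, 4]].
det(H) = (-2)·4 − (-4)² = -24.
Since det(H) < 0, H is indefinite and the critical point is a saddle point.

saddle point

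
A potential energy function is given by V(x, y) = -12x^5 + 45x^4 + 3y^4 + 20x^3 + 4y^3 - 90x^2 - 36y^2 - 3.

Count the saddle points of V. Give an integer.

6

V separates as a function of x plus a function of y, so ∇V=0 decouples.
∂V/∂x = -60x(x - 3)(x - 1)(x + 1) = 0 at x ∈ {-1, 0, 1, 3}; ∂V/∂y = 12y(y - 2)(y + 3) = 0 at y ∈ {-3, 0, 2}.
The Hessian is diagonal: diag(V_xx, V_yy). Second derivatives: V_xx(-1)=480, V_xx(0)=-180, V_xx(1)=240, V_xx(3)=-1440; V_yy(-3)=180, V_yy(0)=-72, V_yy(2)=120.
Saddle points occur where the two diagonal entries have opposite signs: (-1, 0), (0, -3), (0, 2), (1, 0), (3, -3), (3, 2). Count: 6.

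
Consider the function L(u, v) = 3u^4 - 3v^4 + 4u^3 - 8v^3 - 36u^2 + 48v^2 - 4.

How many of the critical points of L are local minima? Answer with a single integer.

2

L separates as a function of u plus a function of v, so ∇L=0 decouples.
∂L/∂u = 12u(u - 2)(u + 3) = 0 at u ∈ {-3, 0, 2}; ∂L/∂v = -12v(v - 2)(v + 4) = 0 at v ∈ {-4, 0, 2}.
The Hessian is diagonal: diag(L_uu, L_vv). Second derivatives: L_uu(-3)=180, L_uu(0)=-72, L_uu(2)=120; L_vv(-4)=-288, L_vv(0)=96, L_vv(2)=-144.
Local minima occur where both diagonal entries positive: (-3, 0), (2, 0). Count: 2.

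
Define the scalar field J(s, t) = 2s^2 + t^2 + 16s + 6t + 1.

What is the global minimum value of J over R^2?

J(s,t) separates as P(s) + Q(t) + 1, so its minimum is min P + min Q + 1.
P'(s) = 4s + 16 vanishes at s ∈ {-4}; Q'(t) = 2(t + 3) vanishes at t ∈ {-3}.
Local minima of P (where P''>0): P(-4)=-32. Local minima of Q: Q(-3)=-9.
So the global minimum of J is P(-4) + Q(-3) + 1 = -32 − 9 + 1 = -40, attained at (-4, -3).

-40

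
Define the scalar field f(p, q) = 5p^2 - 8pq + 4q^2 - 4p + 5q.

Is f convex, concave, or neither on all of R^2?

f is quadratic, so its Hessian is the constant matrix H = [[10, -8], [-8, 8]].
det(H) = 16, tr(H) = 18.
det(H) > 0 and tr(H) > 0, so H is positive definite everywhere: convex.

convex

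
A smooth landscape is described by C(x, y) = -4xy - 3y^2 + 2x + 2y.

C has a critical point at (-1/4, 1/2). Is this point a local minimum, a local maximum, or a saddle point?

saddle point

The Hessian of C is constant: H = [[0, -4], [-4, -6]].
det(H) = 0·(-6) − (-4)² = -16.
Since det(H) < 0, H is indefinite and the critical point is a saddle point.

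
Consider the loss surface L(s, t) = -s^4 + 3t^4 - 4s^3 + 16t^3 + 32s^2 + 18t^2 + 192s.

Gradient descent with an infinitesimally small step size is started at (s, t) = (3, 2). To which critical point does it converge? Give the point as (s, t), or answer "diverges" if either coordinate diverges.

(-3, 0)

L is separable, so gradient descent decouples: s follows -∂L/∂s, t follows -∂L/∂t.
∂L/∂s = -4(s - 4)(s + 3)(s + 4); at s=3 this is 168, so s decreases.
∂L/∂t = 12t(t + 1)(t + 3); at t=2 this is 360, so t decreases.
s converges to its nearest critical value -3 (a local min of the s-part); t converges to 0. The iterate converges to (-3, 0).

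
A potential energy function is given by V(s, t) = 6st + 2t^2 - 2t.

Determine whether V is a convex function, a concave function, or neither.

V is quadratic, so its Hessian is the constant matrix H = [[0, 6], [6, 4]].
det(H) = -36, tr(H) = 4.
det(H) < 0, so H is indefinite: neither convex nor concave.

neither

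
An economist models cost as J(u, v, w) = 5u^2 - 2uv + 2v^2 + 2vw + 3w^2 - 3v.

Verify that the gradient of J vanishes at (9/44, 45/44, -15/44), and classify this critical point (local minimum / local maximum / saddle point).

∇J = (10u - 2v, -2u + 4v + 2w - 3, 2v + 6w); substituting (9/44, 45/44, -15/44) gives ∇J = (0, 0, 0), so (9/44, 45/44, -15/44) is indeed a critical point.
The Hessian is constant: H = [[10, -2, 0], [-2, 4, 2], [0, 2, 6]].
Leading principal minors: Δ₁ = 10, Δ₂ = 36, Δ₃ = 176.
All leading minors are positive, so H is positive definite: a local minimum.

local minimum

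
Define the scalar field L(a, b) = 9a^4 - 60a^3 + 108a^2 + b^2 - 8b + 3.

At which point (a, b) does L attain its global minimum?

L(a,b) separates as P(a) + Q(b) + 3, so its minimum is min P + min Q + 3.
P'(a) = 36a(a - 3)(a - 2) vanishes at a ∈ {0, 2, 3}; Q'(b) = 2b - 8 vanishes at b ∈ {4}.
Local minima of P (where P''>0): P(0)=0, P(3)=81. Local minima of Q: Q(4)=-16.
So the global minimum of L is P(0) + Q(4) + 3 = 0 − 16 + 3 = -13, attained at (0, 4).

(0, 4)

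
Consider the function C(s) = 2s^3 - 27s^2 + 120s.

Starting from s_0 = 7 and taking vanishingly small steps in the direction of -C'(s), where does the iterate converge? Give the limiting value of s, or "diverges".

5

C'(s) = 6(s - 5)(s - 4), so C'(7) = 36.
Gradient descent moves in the -C' direction, i.e. s is decreasing.
The nearest critical point in that direction is s = 5, where C'' = 6 > 0 (a local minimum). The iterate converges there.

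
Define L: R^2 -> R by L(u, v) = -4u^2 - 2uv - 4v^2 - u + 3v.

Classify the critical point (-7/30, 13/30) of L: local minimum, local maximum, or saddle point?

local maximum

The Hessian of L is constant: H = [[-8, -2], [-2, -8]].
det(H) = (-8)·(-8) − (-2)² = 60.
det(H) > 0 and tr(H) = -16 < 0, so H is negative definite and the point is a local maximum.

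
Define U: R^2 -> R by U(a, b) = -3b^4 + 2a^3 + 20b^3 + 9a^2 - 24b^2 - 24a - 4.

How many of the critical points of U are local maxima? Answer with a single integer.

2

U separates as a function of a plus a function of b, so ∇U=0 decouples.
∂U/∂a = 6(a - 1)(a + 4) = 0 at a ∈ {-4, 1}; ∂U/∂b = -12b(b - 4)(b - 1) = 0 at b ∈ {0, 1, 4}.
The Hessian is diagonal: diag(U_aa, U_bb). Second derivatives: U_aa(-4)=-30, U_aa(1)=30; U_bb(0)=-48, U_bb(1)=36, U_bb(4)=-144.
Local maxima occur where both diagonal entries negative: (-4, 0), (-4, 4). Count: 2.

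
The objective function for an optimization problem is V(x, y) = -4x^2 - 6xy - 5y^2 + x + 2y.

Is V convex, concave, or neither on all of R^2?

V is quadratic, so its Hessian is the constant matrix H = [[-8, -6], [-6, -10]].
det(H) = 44, tr(H) = -18.
det(H) > 0 and tr(H) < 0, so H is negative definite everywhere: concave.

concave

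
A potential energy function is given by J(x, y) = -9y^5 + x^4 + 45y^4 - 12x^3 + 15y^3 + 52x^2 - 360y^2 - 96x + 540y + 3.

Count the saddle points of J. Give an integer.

J separates as a function of x plus a function of y, so ∇J=0 decouples.
∂J/∂x = 4(x - 4)(x - 3)(x - 2) = 0 at x ∈ {2, 3, 4}; ∂J/∂y = -45(y - 3)(y - 2)(y - 1)(y + 2) = 0 at y ∈ {-2, 1, 2, 3}.
The Hessian is diagonal: diag(J_xx, J_yy). Second derivatives: J_xx(2)=8, J_xx(3)=-4, J_xx(4)=8; J_yy(-2)=2700, J_yy(1)=-270, J_yy(2)=180, J_yy(3)=-450.
Saddle points occur where the two diagonal entries have opposite signs: (2, 1), (2, 3), (3, -2), (3, 2), (4, 1), (4, 3). Count: 6.

6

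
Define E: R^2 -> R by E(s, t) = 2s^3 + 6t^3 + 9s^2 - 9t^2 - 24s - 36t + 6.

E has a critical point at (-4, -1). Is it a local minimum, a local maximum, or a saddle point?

The mixed partial ∂²E/∂s∂t is 0, so the Hessian at any point is diag(E_ss, E_tt) = diag(6(2s + 3), 18(2t - 1)).
At (-4, -1): H = diag(-30, -54).
Both eigenvalues are negative, so H is negative definite: a local maximum.

local maximum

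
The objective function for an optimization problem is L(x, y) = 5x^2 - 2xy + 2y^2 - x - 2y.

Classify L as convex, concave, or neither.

L is quadratic, so its Hessian is the constant matrix H = [[10, -2], [-2, 4]].
det(H) = 36, tr(H) = 14.
det(H) > 0 and tr(H) > 0, so H is positive definite everywhere: convex.

convex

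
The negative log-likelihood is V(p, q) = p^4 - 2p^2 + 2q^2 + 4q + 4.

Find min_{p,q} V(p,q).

V(p,q) separates as A(p) + B(q) + 4, so its minimum is min A + min B + 4.
A'(p) = 4p(p - 1)(p + 1) vanishes at p ∈ {-1, 0, 1}; B'(q) = 4q + 4 vanishes at q ∈ {-1}.
Local minima of A (where A''>0): A(-1)=-1, A(1)=-1. Local minima of B: B(-1)=-2.
So the global minimum of V is A(-1) + B(-1) + 4 = -1 − 2 + 4 = 1, attained at (-1, -1).

1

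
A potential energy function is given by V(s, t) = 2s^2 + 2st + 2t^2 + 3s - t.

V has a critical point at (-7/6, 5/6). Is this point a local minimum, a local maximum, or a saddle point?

local minimum

The Hessian of V is constant: H = [[4, 2], [2, 4]].
det(H) = 4·4 − 2² = 12.
det(H) > 0 and tr(H) = 8 > 0, so H is positive definite and the point is a local minimum.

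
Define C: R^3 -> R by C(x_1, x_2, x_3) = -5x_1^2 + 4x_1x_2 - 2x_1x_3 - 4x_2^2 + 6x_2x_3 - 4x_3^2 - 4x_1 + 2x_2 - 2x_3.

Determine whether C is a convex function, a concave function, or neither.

C is quadratic, so its Hessian is the constant matrix H = [[-10, 4, -2], [4, -8, 6], [-2, 6, -8]].
Leading principal minors: -10, 64, -216.
Signs alternate −, +, − ⇒ H ≺ 0 ⇒ concave.

concave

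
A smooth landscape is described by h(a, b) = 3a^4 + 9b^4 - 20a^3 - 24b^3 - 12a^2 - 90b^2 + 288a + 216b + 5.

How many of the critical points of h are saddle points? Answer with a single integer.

4

h separates as a function of a plus a function of b, so ∇h=0 decouples.
∂h/∂a = 12(a - 4)(a - 3)(a + 2) = 0 at a ∈ {-2, 3, 4}; ∂h/∂b = 36(b - 3)(b - 1)(b + 2) = 0 at b ∈ {-2, 1, 3}.
The Hessian is diagonal: diag(h_aa, h_bb). Second derivatives: h_aa(-2)=360, h_aa(3)=-60, h_aa(4)=72; h_bb(-2)=540, h_bb(1)=-216, h_bb(3)=360.
Saddle points occur where the two diagonal entries have opposite signs: (-2, 1), (3, -2), (3, 3), (4, 1). Count: 4.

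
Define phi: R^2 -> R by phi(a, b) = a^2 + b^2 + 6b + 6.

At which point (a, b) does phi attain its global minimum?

phi(a,b) separates as P(a) + Q(b) + 6, so its minimum is min P + min Q + 6.
P'(a) = 2a vanishes at a ∈ {0}; Q'(b) = 2b + 6 vanishes at b ∈ {-3}.
Local minima of P (where P''>0): P(0)=0. Local minima of Q: Q(-3)=-9.
So the global minimum of phi is P(0) + Q(-3) + 6 = 0 − 9 + 6 = -3, attained at (0, -3).

(0, -3)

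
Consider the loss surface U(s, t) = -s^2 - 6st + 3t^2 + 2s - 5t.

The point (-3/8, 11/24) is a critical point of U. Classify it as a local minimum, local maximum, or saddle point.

The Hessian of U is constant: H = [[-2, -6], [-6, 6]].
det(H) = (-2)·6 − (-6)² = -48.
Since det(H) < 0, H is indefinite and the critical point is a saddle point.

saddle point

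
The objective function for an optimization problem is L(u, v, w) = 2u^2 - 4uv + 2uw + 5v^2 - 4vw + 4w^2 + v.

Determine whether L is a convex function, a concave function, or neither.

convex

L is quadratic, so its Hessian is the constant matrix H = [[4, -4, 2], [-4, 10, -4], [2, -4, 8]].
Leading principal minors: 4, 24, 152.
All positive ⇒ H ≻ 0 ⇒ convex.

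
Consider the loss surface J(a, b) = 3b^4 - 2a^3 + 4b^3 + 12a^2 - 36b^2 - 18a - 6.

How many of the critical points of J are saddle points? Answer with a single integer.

J separates as a function of a plus a function of b, so ∇J=0 decouples.
∂J/∂a = -6(a - 3)(a - 1) = 0 at a ∈ {1, 3}; ∂J/∂b = 12b(b - 2)(b + 3) = 0 at b ∈ {-3, 0, 2}.
The Hessian is diagonal: diag(J_aa, J_bb). Second derivatives: J_aa(1)=12, J_aa(3)=-12; J_bb(-3)=180, J_bb(0)=-72, J_bb(2)=120.
Saddle points occur where the two diagonal entries have opposite signs: (1, 0), (3, -3), (3, 2). Count: 3.

3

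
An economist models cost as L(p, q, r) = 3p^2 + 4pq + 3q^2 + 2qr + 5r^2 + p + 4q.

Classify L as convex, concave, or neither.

convex

L is quadratic, so its Hessian is the constant matrix H = [[6, 4, 0], [4, 6, 2], [0, 2, 10]].
Leading principal minors: 6, 20, 176.
All positive ⇒ H ≻ 0 ⇒ convex.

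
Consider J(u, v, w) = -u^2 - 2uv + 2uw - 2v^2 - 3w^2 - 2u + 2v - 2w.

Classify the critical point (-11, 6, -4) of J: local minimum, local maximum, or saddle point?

The Hessian is constant: H = [[-2, -2, 2], [-2, -4, 0], [2, 0, -6]].
Leading principal minors: Δ₁ = -2, Δ₂ = 4, Δ₃ = -8.
The minors alternate sign starting negative (−, +, −), so H is negative definite: a local maximum.

local maximum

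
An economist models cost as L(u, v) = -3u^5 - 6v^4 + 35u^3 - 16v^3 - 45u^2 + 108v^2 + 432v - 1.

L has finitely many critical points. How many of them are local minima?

2

L separates as a function of u plus a function of v, so ∇L=0 decouples.
∂L/∂u = -15u(u - 2)(u - 1)(u + 3) = 0 at u ∈ {-3, 0, 1, 2}; ∂L/∂v = -24(v - 3)(v + 2)(v + 3) = 0 at v ∈ {-3, -2, 3}.
The Hessian is diagonal: diag(L_uu, L_vv). Second derivatives: L_uu(-3)=900, L_uu(0)=-90, L_uu(1)=60, L_uu(2)=-150; L_vv(-3)=-144, L_vv(-2)=120, L_vv(3)=-720.
Local minima occur where both diagonal entries positive: (-3, -2), (1, -2). Count: 2.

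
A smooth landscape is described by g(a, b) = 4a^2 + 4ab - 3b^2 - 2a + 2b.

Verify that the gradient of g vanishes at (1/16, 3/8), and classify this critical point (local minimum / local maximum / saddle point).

∇g = (8a + 4b - 2, 4a - 6b + 2); substituting (1/16, 3/8) gives ∇g = (0, 0), so (1/16, 3/8) is indeed a critical point.
The Hessian of g is constant: H = [[8, 4], [4, -6]].
det(H) = 8·(-6) − 4² = -64.
Since det(H) < 0, H is indefinite and the critical point is a saddle point.

saddle point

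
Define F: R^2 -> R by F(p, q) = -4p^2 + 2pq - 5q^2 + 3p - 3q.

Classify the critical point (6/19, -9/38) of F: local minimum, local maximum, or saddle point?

local maximum

The Hessian of F is constant: H = [[-8, 2], [2, -10]].
det(H) = (-8)·(-10) − 2² = 76.
det(H) > 0 and tr(H) = -18 < 0, so H is negative definite and the point is a local maximum.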